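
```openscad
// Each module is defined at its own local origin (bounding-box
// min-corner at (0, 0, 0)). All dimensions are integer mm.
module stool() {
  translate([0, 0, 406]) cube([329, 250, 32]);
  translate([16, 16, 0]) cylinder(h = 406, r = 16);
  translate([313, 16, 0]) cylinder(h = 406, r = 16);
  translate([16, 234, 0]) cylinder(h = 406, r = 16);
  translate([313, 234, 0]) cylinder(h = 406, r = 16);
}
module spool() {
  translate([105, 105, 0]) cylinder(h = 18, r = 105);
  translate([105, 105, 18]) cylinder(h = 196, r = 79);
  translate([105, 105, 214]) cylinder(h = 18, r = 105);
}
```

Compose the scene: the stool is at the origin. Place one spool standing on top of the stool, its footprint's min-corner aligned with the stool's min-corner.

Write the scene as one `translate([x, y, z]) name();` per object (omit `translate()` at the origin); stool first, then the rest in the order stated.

stool();
translate([0, 0, 438]) spool();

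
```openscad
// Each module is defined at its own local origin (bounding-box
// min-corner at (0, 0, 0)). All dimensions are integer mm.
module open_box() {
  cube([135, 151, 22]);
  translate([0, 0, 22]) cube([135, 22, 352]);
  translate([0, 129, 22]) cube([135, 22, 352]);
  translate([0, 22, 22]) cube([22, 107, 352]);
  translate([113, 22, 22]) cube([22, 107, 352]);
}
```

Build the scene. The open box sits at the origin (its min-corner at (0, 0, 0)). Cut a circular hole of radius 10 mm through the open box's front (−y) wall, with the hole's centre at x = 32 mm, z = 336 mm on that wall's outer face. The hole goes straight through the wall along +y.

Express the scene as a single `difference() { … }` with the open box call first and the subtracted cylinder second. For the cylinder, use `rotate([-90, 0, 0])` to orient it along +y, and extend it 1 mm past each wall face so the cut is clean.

difference() {
  open_box();
  translate([32, -1, 336]) rotate([-90, 0, 0]) cylinder(h = 24, r = 10);
}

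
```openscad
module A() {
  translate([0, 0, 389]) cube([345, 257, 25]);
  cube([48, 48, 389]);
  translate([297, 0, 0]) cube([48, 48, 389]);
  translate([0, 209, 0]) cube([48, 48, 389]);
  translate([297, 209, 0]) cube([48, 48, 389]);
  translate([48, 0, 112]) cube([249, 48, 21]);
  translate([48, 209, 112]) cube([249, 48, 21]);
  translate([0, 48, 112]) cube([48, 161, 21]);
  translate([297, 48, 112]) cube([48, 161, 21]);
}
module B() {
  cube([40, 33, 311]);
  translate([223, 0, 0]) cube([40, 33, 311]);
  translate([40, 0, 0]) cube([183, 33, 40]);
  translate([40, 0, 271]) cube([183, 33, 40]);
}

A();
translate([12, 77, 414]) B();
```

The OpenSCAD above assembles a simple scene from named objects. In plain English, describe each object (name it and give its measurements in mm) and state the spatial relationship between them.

A is a simple wooden stool: a rectangular seat 345 mm (x) by 257 mm (y), 25 mm thick, top face at z = 414 mm, on four square legs, each 48×48 mm in cross-section. The legs rest on z = 0, each flush with a corner of the seat. Four stretchers, 48 mm wide and 21 mm tall, connect adjacent legs with their undersides at z = 112 mm, each running between the inner faces of the legs it joins and aligned with the legs' outer faces on the other axis.

B is a picture frame with a 183×231 mm rectangular opening (x by z) and a uniform 40 mm border on every side. Frame depth is 33 mm along y. It is built from two vertical stiles running the full outside height and two horizontal rails spanning the gap between the stiles.

The picture frame is on top of the stool.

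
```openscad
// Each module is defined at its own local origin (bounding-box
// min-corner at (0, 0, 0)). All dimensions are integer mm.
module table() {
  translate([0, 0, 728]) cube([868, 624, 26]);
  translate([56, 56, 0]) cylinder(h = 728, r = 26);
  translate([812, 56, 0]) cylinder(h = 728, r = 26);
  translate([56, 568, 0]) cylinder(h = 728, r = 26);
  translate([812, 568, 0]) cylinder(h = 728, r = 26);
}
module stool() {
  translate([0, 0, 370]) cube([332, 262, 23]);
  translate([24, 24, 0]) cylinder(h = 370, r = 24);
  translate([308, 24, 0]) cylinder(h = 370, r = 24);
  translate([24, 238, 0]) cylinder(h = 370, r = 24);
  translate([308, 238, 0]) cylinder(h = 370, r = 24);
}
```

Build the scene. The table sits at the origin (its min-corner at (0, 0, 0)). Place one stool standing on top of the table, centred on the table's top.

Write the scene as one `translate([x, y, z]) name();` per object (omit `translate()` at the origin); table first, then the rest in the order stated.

table();
translate([268, 181, 754]) stool();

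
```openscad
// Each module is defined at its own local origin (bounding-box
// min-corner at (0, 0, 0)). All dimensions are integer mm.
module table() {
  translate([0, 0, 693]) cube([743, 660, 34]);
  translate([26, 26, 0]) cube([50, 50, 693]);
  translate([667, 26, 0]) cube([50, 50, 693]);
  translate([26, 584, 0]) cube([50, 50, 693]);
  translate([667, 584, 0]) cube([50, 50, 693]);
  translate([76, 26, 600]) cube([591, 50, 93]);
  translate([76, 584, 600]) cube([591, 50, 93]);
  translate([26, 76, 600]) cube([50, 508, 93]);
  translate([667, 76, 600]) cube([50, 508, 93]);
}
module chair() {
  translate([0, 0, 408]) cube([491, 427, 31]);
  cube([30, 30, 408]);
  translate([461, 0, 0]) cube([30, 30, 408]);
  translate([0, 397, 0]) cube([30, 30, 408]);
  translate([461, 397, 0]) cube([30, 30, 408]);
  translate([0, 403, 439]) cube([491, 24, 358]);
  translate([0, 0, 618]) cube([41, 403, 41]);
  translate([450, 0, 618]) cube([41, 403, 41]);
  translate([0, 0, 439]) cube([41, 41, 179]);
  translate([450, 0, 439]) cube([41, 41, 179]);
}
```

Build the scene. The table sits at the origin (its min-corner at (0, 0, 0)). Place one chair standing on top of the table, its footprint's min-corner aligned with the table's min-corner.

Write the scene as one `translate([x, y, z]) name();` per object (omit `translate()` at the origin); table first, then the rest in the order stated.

table();
translate([0, 0, 727]) chair();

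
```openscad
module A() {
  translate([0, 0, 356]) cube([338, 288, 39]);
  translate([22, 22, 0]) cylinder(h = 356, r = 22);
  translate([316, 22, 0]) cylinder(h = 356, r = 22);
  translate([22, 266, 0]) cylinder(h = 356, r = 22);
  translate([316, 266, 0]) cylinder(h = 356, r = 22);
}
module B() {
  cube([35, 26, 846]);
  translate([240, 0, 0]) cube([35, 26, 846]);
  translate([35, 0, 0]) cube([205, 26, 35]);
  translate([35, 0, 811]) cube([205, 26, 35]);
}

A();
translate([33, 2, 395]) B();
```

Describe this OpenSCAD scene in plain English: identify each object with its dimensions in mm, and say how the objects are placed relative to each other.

A is a four-legged stool. The seat is 338×288 mm, 39 mm thick, top at z = 395 mm. It stands on four round legs, each 44 mm in diameter, from z = 0 to the seat underside, each leg's axis is inset half a diameter from the nearest pair of seat edges (so the leg's bounding box is flush with the corner).

B is a picture frame with a 205×776 mm rectangular opening (x by z) and a uniform 35 mm border on every side. Frame depth is 26 mm along y. It is built from two vertical stiles running the full outside height and two horizontal rails spanning the gap between the stiles.

The picture frame is on top of the stool.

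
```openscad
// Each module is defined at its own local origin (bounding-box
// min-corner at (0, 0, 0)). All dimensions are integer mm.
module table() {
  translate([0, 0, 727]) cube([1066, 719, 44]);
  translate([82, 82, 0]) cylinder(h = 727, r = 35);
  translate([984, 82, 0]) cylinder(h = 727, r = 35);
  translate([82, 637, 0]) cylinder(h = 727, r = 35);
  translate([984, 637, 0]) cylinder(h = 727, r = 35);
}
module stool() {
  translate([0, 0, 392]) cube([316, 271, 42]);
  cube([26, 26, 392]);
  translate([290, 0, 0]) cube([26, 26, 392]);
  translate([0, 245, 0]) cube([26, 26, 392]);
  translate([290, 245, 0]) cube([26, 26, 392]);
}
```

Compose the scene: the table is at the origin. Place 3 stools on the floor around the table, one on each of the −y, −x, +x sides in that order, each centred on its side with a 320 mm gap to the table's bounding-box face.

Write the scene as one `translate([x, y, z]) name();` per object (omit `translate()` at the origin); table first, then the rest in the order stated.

table();
translate([375, -591, 0]) stool();
translate([-636, 224, 0]) stool();
translate([1386, 224, 0]) stool();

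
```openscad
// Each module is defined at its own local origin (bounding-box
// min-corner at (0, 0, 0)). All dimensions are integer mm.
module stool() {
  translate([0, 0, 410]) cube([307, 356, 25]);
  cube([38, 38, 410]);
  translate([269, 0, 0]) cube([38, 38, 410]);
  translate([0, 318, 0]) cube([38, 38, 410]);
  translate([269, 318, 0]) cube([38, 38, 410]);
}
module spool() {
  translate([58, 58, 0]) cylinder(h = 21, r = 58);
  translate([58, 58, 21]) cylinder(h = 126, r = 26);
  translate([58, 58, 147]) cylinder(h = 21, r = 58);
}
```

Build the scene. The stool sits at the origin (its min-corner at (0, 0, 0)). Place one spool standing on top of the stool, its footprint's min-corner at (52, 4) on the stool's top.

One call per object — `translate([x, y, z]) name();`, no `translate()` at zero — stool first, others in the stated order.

stool();
translate([52, 4, 435]) spool();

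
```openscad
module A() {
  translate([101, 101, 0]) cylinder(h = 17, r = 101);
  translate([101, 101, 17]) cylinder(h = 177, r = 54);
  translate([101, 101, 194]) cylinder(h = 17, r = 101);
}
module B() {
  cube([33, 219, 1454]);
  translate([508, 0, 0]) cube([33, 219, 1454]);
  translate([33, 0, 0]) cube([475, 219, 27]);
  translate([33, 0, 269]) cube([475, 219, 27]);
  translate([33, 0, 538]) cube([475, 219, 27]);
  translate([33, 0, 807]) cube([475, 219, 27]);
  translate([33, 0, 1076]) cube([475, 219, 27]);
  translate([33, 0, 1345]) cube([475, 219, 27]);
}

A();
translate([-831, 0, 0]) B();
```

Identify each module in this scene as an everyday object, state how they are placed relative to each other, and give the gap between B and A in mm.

A is a spool. B is a bookshelf. The bookshelf is on the floor beside the spool on its −x side. The gap between the bookshelf and the spool is 290 mm.

The bookshelf's nearest face is 290 mm from the spool's −x face.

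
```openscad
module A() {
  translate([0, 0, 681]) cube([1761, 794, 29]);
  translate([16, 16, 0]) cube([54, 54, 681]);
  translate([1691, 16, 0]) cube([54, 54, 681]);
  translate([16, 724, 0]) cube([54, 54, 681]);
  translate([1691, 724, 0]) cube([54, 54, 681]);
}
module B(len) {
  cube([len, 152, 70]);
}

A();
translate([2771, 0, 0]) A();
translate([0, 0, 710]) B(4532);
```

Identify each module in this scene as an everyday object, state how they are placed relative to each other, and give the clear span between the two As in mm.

A is a table. B is a beam. A beam spans the tops of two tables. The clear span between the two tables is 1010 mm.

Second table starts at x = 2771; first ends at x = 1761; clear span = 2771 − 1761 = 1010 mm.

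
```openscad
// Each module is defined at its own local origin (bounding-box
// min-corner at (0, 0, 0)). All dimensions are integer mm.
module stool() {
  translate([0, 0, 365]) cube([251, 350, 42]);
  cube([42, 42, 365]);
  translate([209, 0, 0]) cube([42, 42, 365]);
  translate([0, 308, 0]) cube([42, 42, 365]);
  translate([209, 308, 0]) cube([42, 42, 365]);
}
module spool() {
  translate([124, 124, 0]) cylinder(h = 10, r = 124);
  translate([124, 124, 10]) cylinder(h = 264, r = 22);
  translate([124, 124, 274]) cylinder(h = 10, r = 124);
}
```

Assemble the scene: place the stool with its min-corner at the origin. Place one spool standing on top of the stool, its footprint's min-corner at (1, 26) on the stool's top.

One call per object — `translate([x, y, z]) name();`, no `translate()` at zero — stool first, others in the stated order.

stool();
translate([1, 26, 407]) spool();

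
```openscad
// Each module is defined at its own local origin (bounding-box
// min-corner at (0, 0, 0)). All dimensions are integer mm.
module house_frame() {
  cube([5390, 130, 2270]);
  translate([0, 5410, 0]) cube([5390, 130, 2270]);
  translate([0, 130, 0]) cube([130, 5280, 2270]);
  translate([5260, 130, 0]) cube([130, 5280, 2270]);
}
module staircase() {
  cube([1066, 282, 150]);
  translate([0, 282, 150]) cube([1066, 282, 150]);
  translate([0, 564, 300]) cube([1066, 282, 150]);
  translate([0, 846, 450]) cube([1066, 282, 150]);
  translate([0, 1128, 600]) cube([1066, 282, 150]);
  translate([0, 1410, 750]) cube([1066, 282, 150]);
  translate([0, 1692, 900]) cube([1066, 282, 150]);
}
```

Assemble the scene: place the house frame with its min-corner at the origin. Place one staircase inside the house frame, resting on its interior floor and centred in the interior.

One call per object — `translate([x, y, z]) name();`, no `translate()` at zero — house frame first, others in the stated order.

house_frame();
translate([2162, 1783, 0]) staircase();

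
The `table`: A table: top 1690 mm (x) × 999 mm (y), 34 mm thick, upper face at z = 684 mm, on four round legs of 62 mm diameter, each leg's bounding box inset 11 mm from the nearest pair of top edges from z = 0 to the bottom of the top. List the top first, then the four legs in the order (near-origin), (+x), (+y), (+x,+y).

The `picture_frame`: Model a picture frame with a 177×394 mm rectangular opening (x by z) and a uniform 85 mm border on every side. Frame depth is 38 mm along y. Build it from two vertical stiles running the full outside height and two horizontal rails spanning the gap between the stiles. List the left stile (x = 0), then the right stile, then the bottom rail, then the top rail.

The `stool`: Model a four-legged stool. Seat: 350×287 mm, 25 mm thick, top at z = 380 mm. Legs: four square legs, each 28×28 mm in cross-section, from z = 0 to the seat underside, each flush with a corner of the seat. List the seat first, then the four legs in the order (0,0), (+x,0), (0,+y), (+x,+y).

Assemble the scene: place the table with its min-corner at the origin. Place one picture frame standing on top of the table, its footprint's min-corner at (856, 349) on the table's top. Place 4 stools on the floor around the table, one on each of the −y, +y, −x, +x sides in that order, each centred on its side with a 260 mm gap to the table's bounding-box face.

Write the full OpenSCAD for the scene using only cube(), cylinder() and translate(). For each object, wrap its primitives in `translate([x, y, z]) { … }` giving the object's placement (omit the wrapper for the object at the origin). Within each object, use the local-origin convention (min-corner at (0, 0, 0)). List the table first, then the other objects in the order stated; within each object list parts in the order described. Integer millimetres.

translate([0, 0, 650]) cube([1690, 999, 34]);
translate([42, 42, 0]) cylinder(h = 650, r = 31);
translate([1648, 42, 0]) cylinder(h = 650, r = 31);
translate([42, 957, 0]) cylinder(h = 650, r = 31);
translate([1648, 957, 0]) cylinder(h = 650, r = 31);
translate([856, 349, 684]) {
  cube([85, 38, 564]);
  translate([262, 0, 0]) cube([85, 38, 564]);
  translate([85, 0, 0]) cube([177, 38, 85]);
  translate([85, 0, 479]) cube([177, 38, 85]);
}
translate([670, -547, 0]) {
  translate([0, 0, 355]) cube([350, 287, 25]);
  cube([28, 28, 355]);
  translate([322, 0, 0]) cube([28, 28, 355]);
  translate([0, 259, 0]) cube([28, 28, 355]);
  translate([322, 259, 0]) cube([28, 28, 355]);
}
translate([670, 1259, 0]) {
  translate([0, 0, 355]) cube([350, 287, 25]);
  cube([28, 28, 355]);
  translate([322, 0, 0]) cube([28, 28, 355]);
  translate([0, 259, 0]) cube([28, 28, 355]);
  translate([322, 259, 0]) cube([28, 28, 355]);
}
translate([-610, 356, 0]) {
  translate([0, 0, 355]) cube([350, 287, 25]);
  cube([28, 28, 355]);
  translate([322, 0, 0]) cube([28, 28, 355]);
  translate([0, 259, 0]) cube([28, 28, 355]);
  translate([322, 259, 0]) cube([28, 28, 355]);
}
translate([1950, 356, 0]) {
  translate([0, 0, 355]) cube([350, 287, 25]);
  cube([28, 28, 355]);
  translate([322, 0, 0]) cube([28, 28, 355]);
  translate([0, 259, 0]) cube([28, 28, 355]);
  translate([322, 259, 0]) cube([28, 28, 355]);
}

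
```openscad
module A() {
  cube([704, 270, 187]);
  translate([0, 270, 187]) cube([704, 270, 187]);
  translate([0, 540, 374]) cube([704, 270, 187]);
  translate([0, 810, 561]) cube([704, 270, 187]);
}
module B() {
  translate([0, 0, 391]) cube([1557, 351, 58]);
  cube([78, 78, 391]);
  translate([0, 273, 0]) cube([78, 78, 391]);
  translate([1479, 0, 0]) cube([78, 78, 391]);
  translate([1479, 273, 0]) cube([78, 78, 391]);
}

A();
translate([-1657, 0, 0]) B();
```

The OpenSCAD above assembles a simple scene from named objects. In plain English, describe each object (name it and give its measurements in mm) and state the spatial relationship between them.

A is a straight staircase of 4 solid steps. Each step is 704 mm wide (x), 270 mm deep (y, the going) and 187 mm tall (the rise). The first step rests on the floor; each subsequent step sits one going further in +y and one rise higher in +z, directly behind and above the previous step with no overlap.

B is a bench: a 1557×351 mm seat slab, 58 mm thick, top at z = 449 mm, on four 78×78 mm square legs flush with the seat corners and standing on z = 0.

The bench is on the floor beside the staircase on its −x side.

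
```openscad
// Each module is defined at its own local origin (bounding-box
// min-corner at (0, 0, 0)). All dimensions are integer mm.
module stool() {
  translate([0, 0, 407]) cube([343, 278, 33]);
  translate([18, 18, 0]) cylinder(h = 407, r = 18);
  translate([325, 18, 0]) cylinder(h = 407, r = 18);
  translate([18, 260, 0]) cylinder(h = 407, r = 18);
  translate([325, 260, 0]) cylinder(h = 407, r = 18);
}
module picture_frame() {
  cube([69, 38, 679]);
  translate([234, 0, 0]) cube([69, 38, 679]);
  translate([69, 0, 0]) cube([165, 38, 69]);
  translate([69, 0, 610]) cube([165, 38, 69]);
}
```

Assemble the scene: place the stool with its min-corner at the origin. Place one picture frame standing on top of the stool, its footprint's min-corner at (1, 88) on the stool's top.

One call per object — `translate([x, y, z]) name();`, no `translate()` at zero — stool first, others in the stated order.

stool();
translate([1, 88, 440]) picture_frame();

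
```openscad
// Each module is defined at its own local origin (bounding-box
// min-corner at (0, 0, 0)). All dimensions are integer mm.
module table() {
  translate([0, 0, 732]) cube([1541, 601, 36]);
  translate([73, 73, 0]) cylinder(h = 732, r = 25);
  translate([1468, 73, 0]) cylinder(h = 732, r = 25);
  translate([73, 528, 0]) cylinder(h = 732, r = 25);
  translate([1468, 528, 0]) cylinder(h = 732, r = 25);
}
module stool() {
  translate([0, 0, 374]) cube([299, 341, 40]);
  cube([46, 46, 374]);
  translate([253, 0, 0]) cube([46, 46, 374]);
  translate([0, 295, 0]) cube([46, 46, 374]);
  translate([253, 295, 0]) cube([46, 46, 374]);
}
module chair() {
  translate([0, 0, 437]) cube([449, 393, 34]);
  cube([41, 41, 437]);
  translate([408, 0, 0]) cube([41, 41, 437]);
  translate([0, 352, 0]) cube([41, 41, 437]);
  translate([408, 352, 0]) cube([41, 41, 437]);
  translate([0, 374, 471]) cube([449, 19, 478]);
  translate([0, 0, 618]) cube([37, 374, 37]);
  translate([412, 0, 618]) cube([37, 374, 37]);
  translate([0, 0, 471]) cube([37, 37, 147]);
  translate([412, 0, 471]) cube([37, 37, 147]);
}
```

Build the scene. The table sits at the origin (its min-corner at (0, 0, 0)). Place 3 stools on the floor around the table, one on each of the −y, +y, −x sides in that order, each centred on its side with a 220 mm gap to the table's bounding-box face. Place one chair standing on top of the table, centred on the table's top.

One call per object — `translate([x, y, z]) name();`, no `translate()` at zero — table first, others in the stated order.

table();
translate([621, -561, 0]) stool();
translate([621, 821, 0]) stool();
translate([-519, 130, 0]) stool();
translate([546, 104, 768]) chair();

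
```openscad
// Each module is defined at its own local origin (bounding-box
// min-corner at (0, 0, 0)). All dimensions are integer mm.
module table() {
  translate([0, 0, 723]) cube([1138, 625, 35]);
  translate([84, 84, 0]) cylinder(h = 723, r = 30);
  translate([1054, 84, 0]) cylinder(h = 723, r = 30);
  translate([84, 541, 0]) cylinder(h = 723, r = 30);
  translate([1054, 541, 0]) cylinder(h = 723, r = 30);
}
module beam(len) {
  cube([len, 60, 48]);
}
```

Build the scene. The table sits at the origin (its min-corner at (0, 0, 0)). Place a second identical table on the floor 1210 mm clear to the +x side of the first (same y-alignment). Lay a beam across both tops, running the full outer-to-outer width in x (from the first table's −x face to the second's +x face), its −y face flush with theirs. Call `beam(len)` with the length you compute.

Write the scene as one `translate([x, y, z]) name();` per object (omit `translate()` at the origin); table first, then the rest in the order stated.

table();
translate([2348, 0, 0]) table();
translate([0, 0, 758]) beam(3486);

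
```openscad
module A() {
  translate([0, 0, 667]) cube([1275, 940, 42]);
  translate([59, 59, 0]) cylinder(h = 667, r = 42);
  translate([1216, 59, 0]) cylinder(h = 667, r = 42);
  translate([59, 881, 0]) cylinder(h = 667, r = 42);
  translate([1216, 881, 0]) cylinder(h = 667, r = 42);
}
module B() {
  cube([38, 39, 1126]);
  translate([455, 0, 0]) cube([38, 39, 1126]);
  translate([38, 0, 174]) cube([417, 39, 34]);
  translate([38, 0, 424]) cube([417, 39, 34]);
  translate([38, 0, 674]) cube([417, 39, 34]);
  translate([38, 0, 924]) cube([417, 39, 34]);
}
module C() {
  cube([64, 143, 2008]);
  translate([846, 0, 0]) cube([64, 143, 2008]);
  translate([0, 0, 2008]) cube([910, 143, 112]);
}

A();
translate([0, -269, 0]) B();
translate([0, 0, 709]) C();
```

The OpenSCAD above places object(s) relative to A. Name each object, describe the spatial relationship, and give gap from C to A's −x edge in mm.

A is a table. B is a ladder. C is a door frame. The ladder is on the floor beside the table on its −y side. The door frame is on top of the table. The gap from the door frame to the table's −x edge is 0 mm.

The door frame's min-x is at 0; the table's min-x is 0; gap = 0 mm.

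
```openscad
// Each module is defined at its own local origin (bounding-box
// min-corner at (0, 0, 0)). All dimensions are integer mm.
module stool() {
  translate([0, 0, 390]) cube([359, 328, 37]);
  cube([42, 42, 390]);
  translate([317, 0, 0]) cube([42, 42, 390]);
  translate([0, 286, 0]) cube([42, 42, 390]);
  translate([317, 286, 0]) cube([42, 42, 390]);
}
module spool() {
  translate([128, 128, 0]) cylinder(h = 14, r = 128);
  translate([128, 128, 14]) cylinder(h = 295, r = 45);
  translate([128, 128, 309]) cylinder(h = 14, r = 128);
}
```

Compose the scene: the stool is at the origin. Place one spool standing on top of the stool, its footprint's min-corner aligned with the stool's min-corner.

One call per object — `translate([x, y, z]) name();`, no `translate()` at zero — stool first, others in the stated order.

stool();
translate([0, 0, 427]) spool();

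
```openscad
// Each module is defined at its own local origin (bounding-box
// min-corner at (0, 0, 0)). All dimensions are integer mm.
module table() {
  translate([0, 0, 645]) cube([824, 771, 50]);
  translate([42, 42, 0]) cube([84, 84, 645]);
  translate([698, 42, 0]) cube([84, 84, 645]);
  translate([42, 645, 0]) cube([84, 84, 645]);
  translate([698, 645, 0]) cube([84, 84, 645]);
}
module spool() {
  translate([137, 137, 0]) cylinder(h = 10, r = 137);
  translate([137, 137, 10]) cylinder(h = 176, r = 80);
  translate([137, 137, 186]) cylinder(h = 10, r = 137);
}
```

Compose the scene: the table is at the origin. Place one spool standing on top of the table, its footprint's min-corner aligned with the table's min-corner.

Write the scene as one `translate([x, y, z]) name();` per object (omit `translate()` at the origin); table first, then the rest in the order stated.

table();
translate([0, 0, 695]) spool();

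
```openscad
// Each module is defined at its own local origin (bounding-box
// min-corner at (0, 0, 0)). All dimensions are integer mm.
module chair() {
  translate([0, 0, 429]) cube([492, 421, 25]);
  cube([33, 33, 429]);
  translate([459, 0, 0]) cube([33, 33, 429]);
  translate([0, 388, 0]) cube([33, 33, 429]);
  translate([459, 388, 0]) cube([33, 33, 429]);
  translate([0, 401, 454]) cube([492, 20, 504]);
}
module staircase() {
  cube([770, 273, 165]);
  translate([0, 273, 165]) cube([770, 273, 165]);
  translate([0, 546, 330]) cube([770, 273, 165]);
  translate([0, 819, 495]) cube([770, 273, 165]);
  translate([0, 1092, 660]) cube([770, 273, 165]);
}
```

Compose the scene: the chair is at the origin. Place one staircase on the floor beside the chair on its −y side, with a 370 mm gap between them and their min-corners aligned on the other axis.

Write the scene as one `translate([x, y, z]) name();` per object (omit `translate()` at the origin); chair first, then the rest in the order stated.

chair();
translate([0, -1735, 0]) staircase();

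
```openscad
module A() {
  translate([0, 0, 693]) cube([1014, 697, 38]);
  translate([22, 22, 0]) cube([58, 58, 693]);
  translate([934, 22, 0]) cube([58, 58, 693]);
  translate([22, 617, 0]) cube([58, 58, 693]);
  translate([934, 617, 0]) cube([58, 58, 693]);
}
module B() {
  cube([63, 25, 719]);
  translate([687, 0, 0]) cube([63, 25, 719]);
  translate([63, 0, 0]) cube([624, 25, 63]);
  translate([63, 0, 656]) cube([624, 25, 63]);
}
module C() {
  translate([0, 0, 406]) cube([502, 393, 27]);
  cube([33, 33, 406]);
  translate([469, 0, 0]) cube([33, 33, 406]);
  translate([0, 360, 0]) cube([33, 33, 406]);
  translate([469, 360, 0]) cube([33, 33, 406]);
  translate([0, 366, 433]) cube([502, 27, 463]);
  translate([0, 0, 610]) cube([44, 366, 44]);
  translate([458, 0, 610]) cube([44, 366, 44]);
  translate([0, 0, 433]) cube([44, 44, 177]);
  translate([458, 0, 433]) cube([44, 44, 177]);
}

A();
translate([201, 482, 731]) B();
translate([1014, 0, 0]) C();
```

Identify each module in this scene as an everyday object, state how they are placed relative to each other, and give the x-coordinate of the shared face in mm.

The table's +x face and the chair's −x face are both at x = 1014 mm.

A is a table. B is a picture frame. C is a chair. The picture frame is on top of the table. The chair is against the table's +x side, with their −y faces flush. The x-coordinate of the shared face is 1014 mm.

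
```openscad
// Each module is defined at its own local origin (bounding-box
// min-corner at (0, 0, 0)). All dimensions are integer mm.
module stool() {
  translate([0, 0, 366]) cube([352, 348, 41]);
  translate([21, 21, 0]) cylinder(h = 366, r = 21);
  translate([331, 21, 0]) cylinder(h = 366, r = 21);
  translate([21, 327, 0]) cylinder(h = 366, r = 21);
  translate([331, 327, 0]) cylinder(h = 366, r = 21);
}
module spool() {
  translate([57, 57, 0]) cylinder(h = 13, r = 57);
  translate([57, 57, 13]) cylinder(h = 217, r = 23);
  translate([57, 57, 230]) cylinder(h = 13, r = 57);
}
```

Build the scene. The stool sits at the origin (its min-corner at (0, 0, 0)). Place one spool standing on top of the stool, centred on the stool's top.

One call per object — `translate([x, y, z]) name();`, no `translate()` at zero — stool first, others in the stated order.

stool();
translate([119, 117, 407]) spool();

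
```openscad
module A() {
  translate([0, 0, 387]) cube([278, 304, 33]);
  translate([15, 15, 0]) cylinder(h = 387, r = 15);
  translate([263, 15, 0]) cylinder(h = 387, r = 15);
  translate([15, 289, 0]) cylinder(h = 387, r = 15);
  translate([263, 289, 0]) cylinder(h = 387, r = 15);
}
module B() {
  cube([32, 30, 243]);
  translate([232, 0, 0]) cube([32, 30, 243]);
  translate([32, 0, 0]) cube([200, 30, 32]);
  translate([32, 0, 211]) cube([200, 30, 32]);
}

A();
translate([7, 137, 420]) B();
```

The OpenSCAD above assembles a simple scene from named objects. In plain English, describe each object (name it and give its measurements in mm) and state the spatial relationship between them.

A is a four-legged stool. The seat is a 278×304×33 mm slab whose top surface is at z = 420 mm; four round legs, each 30 mm in diameter, run from the floor (z = 0) to the underside of the seat, each leg's axis is inset half a diameter from the nearest pair of seat edges (so the leg's bounding box is flush with the corner).

B is a rectangular picture frame lying in the x–z plane (depth along y). The opening is 200 mm wide (x) by 179 mm tall (z), surrounded by a border 32 mm wide on all four sides. The frame is 30 mm deep and is made of two full-height vertical stiles with two horizontal rails fitted between them.

The picture frame is on top of the stool, centred.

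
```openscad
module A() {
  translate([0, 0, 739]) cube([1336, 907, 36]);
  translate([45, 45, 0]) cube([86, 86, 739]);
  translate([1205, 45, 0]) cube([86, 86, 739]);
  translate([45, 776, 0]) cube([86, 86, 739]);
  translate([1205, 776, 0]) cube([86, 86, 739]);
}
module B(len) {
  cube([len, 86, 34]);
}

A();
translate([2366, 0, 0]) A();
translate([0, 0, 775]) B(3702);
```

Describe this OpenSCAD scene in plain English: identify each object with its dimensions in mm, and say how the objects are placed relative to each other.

A is a rectangular dining table. The top is 1336×907×36 mm with its upper surface at z = 775 mm. It stands on four 86×86 mm square legs, each inset 45 mm from the nearest pair of top edges, running from the floor to the underside of the top.

B is a rectangular beam 3702 mm long (x), 86 mm deep (y), 34 mm thick (z).

The beam spans the tops of two tables placed 1030 mm apart, resting at z = 775 mm.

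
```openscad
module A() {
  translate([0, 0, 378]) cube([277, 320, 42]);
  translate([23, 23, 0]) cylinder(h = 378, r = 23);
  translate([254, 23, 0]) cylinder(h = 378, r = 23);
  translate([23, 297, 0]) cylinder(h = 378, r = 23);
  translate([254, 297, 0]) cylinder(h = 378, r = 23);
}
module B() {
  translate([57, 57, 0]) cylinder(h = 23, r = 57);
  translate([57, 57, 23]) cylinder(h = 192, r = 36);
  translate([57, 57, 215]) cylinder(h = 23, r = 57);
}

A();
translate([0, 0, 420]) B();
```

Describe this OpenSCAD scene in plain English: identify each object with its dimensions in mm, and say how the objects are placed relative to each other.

A is a four-legged stool. The seat is 277×320 mm, 42 mm thick, top at z = 420 mm. It stands on four round legs, each 46 mm in diameter, from z = 0 to the seat underside, each leg's axis is inset half a diameter from the nearest pair of seat edges (so the leg's bounding box is flush with the corner).

B is a spool: two coaxial disc flanges of radius 57 mm and thickness 23 mm, joined by a core cylinder of radius 36 mm and height 192 mm. The lower flange rests on z = 0 and the three cylinders share a vertical axis.

The spool is on top of the stool.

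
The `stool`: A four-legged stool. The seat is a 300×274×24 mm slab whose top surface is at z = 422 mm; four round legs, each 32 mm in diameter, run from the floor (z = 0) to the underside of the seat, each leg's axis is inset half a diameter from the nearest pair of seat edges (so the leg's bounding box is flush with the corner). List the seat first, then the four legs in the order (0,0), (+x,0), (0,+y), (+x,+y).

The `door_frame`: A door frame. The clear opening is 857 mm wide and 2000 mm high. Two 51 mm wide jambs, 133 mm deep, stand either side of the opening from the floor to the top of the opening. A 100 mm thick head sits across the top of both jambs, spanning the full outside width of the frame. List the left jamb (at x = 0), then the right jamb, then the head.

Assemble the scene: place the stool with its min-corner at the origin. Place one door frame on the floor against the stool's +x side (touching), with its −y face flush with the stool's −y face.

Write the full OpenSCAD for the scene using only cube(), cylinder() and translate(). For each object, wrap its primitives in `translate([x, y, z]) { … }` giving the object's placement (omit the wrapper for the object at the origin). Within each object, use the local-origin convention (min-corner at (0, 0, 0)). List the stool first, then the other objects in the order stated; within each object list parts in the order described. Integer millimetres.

translate([0, 0, 398]) cube([300, 274, 24]);
translate([16, 16, 0]) cylinder(h = 398, r = 16);
translate([284, 16, 0]) cylinder(h = 398, r = 16);
translate([16, 258, 0]) cylinder(h = 398, r = 16);
translate([284, 258, 0]) cylinder(h = 398, r = 16);
translate([300, 0, 0]) {
  cube([51, 133, 2000]);
  translate([908, 0, 0]) cube([51, 133, 2000]);
  translate([0, 0, 2000]) cube([959, 133, 100]);
}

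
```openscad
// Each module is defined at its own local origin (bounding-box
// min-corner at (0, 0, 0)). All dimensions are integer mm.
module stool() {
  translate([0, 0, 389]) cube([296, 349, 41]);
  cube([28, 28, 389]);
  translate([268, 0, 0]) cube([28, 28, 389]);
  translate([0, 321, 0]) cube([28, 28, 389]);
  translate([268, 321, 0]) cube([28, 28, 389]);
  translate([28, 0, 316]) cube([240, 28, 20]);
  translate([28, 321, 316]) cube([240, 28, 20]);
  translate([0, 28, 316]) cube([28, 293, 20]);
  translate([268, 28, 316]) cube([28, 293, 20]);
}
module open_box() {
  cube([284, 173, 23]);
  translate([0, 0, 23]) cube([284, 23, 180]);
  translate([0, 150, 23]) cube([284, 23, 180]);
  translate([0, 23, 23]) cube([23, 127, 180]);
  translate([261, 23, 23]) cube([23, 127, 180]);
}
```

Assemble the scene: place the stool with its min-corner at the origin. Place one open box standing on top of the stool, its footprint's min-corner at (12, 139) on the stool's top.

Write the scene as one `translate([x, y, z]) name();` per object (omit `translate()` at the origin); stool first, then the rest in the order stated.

stool();
translate([12, 139, 430]) open_box();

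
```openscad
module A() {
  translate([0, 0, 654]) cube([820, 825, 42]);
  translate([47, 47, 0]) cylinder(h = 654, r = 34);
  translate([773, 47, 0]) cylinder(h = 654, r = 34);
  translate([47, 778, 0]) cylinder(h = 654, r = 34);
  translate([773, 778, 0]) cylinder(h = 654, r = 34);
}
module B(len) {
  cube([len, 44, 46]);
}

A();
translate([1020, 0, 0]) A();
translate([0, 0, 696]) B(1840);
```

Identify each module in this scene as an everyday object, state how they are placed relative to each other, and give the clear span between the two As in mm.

A is a table. B is a beam. A beam spans the tops of two tables. The clear span between the two tables is 200 mm.

Second table starts at x = 1020; first ends at x = 820; clear span = 1020 − 820 = 200 mm.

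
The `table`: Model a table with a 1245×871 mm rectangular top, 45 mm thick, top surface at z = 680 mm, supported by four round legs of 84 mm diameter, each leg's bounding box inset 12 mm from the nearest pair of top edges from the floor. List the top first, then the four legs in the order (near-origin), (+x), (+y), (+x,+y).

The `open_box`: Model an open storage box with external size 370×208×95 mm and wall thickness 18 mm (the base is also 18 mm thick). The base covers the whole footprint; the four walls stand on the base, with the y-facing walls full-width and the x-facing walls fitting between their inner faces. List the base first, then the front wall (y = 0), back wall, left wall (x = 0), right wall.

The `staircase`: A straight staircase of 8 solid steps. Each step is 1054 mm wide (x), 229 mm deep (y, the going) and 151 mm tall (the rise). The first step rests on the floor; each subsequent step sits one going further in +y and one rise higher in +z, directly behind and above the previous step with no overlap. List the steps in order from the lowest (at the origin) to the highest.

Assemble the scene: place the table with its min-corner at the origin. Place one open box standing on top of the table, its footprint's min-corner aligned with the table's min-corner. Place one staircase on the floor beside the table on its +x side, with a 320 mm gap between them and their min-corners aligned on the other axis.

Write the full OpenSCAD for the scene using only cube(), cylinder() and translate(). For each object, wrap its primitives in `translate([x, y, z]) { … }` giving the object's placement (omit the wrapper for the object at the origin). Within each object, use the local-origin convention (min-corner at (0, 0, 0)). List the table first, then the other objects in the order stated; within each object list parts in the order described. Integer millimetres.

translate([0, 0, 635]) cube([1245, 871, 45]);
translate([54, 54, 0]) cylinder(h = 635, r = 42);
translate([1191, 54, 0]) cylinder(h = 635, r = 42);
translate([54, 817, 0]) cylinder(h = 635, r = 42);
translate([1191, 817, 0]) cylinder(h = 635, r = 42);
translate([0, 0, 680]) {
  cube([370, 208, 18]);
  translate([0, 0, 18]) cube([370, 18, 77]);
  translate([0, 190, 18]) cube([370, 18, 77]);
  translate([0, 18, 18]) cube([18, 172, 77]);
  translate([352, 18, 18]) cube([18, 172, 77]);
}
translate([1565, 0, 0]) {
  cube([1054, 229, 151]);
  translate([0, 229, 151]) cube([1054, 229, 151]);
  translate([0, 458, 302]) cube([1054, 229, 151]);
  translate([0, 687, 453]) cube([1054, 229, 151]);
  translate([0, 916, 604]) cube([1054, 229, 151]);
  translate([0, 1145, 755]) cube([1054, 229, 151]);
  translate([0, 1374, 906]) cube([1054, 229, 151]);
  translate([0, 1603, 1057]) cube([1054, 229, 151]);
}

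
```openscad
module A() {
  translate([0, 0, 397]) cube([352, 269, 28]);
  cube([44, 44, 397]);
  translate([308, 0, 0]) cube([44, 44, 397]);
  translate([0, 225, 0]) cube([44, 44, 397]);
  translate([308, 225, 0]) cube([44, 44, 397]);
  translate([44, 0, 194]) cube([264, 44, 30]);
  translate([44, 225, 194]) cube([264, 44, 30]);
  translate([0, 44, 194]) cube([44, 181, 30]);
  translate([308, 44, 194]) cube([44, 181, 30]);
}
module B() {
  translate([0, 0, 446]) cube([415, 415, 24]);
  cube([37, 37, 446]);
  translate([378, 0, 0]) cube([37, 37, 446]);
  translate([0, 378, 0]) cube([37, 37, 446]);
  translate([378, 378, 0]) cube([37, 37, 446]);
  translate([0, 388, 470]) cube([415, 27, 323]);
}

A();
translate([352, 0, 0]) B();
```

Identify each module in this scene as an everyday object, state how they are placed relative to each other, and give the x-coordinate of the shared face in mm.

A is a stool. B is a chair. The chair is against the stool's +x side, with their −y faces flush. The x-coordinate of the shared face is 352 mm.

The stool's +x face and the chair's −x face are both at x = 352 mm.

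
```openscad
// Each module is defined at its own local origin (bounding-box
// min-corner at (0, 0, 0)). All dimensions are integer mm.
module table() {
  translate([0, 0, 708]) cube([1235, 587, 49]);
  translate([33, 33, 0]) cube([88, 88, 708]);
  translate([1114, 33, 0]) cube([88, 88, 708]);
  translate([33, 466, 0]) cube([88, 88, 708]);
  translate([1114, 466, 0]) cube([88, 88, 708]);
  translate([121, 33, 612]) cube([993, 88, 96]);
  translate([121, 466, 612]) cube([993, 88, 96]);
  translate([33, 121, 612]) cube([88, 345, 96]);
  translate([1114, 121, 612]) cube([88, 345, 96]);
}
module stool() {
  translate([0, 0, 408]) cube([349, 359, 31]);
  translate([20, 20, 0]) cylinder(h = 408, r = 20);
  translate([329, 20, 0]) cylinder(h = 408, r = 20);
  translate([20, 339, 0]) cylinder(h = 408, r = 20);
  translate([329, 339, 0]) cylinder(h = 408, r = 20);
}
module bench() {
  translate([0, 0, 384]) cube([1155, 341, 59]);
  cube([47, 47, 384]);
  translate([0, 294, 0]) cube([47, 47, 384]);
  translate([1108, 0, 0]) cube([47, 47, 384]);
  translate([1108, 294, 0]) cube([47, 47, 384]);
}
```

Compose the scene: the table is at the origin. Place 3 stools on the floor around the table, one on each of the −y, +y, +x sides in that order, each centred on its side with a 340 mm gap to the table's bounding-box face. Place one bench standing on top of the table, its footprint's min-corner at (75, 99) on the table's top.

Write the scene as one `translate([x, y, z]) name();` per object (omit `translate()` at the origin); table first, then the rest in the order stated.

table();
translate([443, -699, 0]) stool();
translate([443, 927, 0]) stool();
translate([1575, 114, 0]) stool();
translate([75, 99, 757]) bench();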